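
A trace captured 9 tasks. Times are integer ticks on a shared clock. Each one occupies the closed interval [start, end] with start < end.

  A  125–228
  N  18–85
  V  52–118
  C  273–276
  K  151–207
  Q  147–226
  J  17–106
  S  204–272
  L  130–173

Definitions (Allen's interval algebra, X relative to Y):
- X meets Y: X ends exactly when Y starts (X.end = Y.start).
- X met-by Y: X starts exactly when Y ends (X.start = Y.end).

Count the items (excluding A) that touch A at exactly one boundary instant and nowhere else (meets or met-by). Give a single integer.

0

Target A = [125, 228].
C [273, 276] → after → no.
J [17, 106] → before → no.
K [151, 207] → during → no.
L [130, 173] → during → no.
N [18, 85] → before → no.
Q [147, 226] → during → no.
S [204, 272] → overlapped-by → no.
V [52, 118] → before → no.
Total: 0.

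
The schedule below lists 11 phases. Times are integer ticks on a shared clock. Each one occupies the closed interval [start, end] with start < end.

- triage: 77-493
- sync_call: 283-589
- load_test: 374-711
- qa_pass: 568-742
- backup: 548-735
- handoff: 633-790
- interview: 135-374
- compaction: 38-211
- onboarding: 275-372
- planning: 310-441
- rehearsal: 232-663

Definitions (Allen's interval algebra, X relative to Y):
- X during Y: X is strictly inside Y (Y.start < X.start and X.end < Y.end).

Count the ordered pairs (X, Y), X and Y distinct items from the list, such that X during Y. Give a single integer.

8

Checking all 110 ordered pairs for relation 'during'; matching pairs in alphabetical order:
(interview, triage): interview during triage ✓
(onboarding, interview): onboarding during interview ✓
(onboarding, rehearsal): onboarding during rehearsal ✓
(onboarding, triage): onboarding during triage ✓
(planning, rehearsal): planning during rehearsal ✓
(planning, sync_call): planning during sync_call ✓
(planning, triage): planning during triage ✓
(sync_call, rehearsal): sync_call during rehearsal ✓
Count: 8.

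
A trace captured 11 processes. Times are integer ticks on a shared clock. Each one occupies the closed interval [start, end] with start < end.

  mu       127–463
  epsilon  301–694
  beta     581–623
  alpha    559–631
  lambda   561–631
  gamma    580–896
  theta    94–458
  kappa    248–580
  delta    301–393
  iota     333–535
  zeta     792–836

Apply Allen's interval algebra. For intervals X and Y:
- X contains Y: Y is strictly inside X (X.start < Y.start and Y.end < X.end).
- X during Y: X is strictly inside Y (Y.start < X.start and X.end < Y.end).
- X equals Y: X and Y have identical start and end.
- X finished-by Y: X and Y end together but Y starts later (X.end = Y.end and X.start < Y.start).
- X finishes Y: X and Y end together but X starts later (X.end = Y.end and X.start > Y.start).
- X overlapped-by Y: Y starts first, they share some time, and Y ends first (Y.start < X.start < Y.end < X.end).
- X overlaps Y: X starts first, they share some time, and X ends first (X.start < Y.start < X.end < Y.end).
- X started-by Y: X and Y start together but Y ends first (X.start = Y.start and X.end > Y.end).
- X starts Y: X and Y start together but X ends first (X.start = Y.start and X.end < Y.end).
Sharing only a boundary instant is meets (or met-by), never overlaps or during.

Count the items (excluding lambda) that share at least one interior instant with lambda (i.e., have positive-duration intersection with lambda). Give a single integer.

Target lambda = [561, 631].
alpha [559, 631] → finished-by → counts.
beta [581, 623] → during → counts.
delta [301, 393] → before → no.
epsilon [301, 694] → contains → counts.
gamma [580, 896] → overlapped-by → counts.
iota [333, 535] → before → no.
kappa [248, 580] → overlaps → counts.
mu [127, 463] → before → no.
theta [94, 458] → before → no.
zeta [792, 836] → after → no.
Total: 5.

5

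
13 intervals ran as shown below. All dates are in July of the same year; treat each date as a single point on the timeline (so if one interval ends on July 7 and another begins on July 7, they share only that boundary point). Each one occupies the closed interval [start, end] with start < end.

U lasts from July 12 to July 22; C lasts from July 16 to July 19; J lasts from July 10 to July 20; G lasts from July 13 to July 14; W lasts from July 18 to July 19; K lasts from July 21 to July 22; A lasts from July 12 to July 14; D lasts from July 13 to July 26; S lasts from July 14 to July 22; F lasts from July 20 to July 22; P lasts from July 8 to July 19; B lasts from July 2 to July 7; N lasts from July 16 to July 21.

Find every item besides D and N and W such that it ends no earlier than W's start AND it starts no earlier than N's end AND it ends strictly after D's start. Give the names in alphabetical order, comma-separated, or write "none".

K

Conditions: its end is no earlier than W's start (X.end >= July 18) AND its start is no earlier than N's end (X.start >= July 21) AND its end is strictly after D's start (X.end > July 13).
A: end July 14 >= July 18? ✗; start July 12 >= July 21? ✗; end July 14 > July 13? ✓ → no.
B: end July 7 >= July 18? ✗; start July 2 >= July 21? ✗; end July 7 > July 13? ✗ → no.
C: end July 19 >= July 18? ✓; start July 16 >= July 21? ✗; end July 19 > July 13? ✓ → no.
F: end July 22 >= July 18? ✓; start July 20 >= July 21? ✗; end July 22 > July 13? ✓ → no.
G: end July 14 >= July 18? ✗; start July 13 >= July 21? ✗; end July 14 > July 13? ✓ → no.
J: end July 20 >= July 18? ✓; start July 10 >= July 21? ✗; end July 20 > July 13? ✓ → no.
K: end July 22 >= July 18? ✓; start July 21 >= July 21? ✓; end July 22 > July 13? ✓ → yes.
P: end July 19 >= July 18? ✓; start July 8 >= July 21? ✗; end July 19 > July 13? ✓ → no.
S: end July 22 >= July 18? ✓; start July 14 >= July 21? ✗; end July 22 > July 13? ✓ → no.
U: end July 22 >= July 18? ✓; start July 12 >= July 21? ✗; end July 22 > July 13? ✓ → no.
Result: K.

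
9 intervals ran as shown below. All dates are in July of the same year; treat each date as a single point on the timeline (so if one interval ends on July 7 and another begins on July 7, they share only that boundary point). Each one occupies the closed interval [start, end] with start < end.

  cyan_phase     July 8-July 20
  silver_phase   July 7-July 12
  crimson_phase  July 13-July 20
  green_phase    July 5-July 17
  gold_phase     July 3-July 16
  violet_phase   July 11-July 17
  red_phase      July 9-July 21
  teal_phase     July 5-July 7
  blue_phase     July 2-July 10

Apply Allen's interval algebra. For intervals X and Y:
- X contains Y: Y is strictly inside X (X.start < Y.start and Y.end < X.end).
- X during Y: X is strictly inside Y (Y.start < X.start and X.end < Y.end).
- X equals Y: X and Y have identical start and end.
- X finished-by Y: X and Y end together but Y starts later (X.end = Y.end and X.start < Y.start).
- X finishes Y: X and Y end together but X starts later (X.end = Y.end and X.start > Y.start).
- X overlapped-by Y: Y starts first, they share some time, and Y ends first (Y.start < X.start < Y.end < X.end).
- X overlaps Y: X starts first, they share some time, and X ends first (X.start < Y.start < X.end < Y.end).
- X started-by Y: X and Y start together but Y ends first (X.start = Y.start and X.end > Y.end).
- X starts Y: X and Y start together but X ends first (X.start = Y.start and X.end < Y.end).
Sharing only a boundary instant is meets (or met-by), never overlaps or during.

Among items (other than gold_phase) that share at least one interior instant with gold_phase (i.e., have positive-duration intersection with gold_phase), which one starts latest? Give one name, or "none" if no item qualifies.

Target gold_phase = [July 3, July 16].
blue_phase [July 2, July 10] → overlaps → candidate.
crimson_phase [July 13, July 20] → overlapped-by → candidate.
cyan_phase [July 8, July 20] → overlapped-by → candidate.
green_phase [July 5, July 17] → overlapped-by → candidate.
red_phase [July 9, July 21] → overlapped-by → candidate.
silver_phase [July 7, July 12] → during → candidate.
teal_phase [July 5, July 7] → during → candidate.
violet_phase [July 11, July 17] → overlapped-by → candidate.
Among candidates, latest start is July 13 → crimson_phase.

crimson_phase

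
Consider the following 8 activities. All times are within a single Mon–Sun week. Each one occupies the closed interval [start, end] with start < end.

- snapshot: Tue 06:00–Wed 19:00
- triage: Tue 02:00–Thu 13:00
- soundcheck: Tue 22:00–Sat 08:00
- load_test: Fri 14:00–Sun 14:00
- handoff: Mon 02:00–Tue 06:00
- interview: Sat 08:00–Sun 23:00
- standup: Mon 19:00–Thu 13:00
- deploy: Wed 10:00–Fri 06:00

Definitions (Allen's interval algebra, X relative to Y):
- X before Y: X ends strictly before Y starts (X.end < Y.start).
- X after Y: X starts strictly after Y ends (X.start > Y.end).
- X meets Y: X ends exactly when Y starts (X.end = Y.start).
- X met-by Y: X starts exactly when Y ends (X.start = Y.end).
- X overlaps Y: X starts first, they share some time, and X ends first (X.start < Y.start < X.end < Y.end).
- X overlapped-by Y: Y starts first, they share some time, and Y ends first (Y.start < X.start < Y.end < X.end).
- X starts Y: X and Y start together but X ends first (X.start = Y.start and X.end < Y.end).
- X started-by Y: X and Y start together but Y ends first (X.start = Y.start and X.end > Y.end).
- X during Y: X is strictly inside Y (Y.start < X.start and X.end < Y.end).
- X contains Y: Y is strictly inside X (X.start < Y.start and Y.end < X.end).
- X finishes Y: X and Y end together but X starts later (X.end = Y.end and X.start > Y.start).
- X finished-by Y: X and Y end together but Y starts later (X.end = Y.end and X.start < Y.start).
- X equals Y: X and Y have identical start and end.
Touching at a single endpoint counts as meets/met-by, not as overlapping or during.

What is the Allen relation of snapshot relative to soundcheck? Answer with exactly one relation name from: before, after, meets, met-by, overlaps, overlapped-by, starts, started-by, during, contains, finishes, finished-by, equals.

snapshot = [Tue 06:00, Wed 19:00]; soundcheck = [Tue 22:00, Sat 08:00].
Compare endpoints: snapshot.start < soundcheck.start, snapshot.start < soundcheck.end, snapshot.end > soundcheck.start, snapshot.end < soundcheck.end.
That pattern is 'overlaps'.

overlaps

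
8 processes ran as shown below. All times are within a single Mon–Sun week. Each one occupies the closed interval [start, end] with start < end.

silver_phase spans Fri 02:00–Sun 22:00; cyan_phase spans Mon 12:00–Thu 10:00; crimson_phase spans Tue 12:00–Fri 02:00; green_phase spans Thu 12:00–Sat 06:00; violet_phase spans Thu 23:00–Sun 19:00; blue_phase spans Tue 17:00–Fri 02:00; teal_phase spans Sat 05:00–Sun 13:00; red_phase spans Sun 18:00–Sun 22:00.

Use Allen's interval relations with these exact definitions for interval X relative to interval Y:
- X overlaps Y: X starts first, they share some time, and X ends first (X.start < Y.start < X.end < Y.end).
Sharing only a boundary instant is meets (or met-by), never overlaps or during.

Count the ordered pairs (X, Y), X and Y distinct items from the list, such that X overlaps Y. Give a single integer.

Checking all 56 ordered pairs for relation 'overlaps'; matching pairs in alphabetical order:
(blue_phase, green_phase): blue_phase overlaps green_phase ✓
(blue_phase, violet_phase): blue_phase overlaps violet_phase ✓
(crimson_phase, green_phase): crimson_phase overlaps green_phase ✓
(crimson_phase, violet_phase): crimson_phase overlaps violet_phase ✓
(cyan_phase, blue_phase): cyan_phase overlaps blue_phase ✓
(cyan_phase, crimson_phase): cyan_phase overlaps crimson_phase ✓
(green_phase, silver_phase): green_phase overlaps silver_phase ✓
(green_phase, teal_phase): green_phase overlaps teal_phase ✓
(green_phase, violet_phase): green_phase overlaps violet_phase ✓
(violet_phase, red_phase): violet_phase overlaps red_phase ✓
(violet_phase, silver_phase): violet_phase overlaps silver_phase ✓
Count: 11.

11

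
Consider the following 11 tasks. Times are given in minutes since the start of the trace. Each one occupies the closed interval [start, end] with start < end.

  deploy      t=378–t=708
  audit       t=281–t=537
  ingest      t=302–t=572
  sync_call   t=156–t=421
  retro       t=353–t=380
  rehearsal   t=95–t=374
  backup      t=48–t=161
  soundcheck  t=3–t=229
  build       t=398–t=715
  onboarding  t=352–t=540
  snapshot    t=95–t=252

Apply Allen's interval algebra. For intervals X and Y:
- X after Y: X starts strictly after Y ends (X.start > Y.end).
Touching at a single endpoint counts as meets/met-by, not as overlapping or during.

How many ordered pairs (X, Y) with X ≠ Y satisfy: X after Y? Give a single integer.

Checking all 110 ordered pairs for relation 'after'; matching pairs in alphabetical order:
(audit, backup): audit after backup ✓
(audit, snapshot): audit after snapshot ✓
(audit, soundcheck): audit after soundcheck ✓
(build, backup): build after backup ✓
(build, rehearsal): build after rehearsal ✓
(build, retro): build after retro ✓
(build, snapshot): build after snapshot ✓
(build, soundcheck): build after soundcheck ✓
(deploy, backup): deploy after backup ✓
(deploy, rehearsal): deploy after rehearsal ✓
(deploy, snapshot): deploy after snapshot ✓
(deploy, soundcheck): deploy after soundcheck ✓
(ingest, backup): ingest after backup ✓
(ingest, snapshot): ingest after snapshot ✓
(ingest, soundcheck): ingest after soundcheck ✓
(onboarding, backup): onboarding after backup ✓
(onboarding, snapshot): onboarding after snapshot ✓
(onboarding, soundcheck): onboarding after soundcheck ✓
(retro, backup): retro after backup ✓
(retro, snapshot): retro after snapshot ✓
(retro, soundcheck): retro after soundcheck ✓
Count: 21.

21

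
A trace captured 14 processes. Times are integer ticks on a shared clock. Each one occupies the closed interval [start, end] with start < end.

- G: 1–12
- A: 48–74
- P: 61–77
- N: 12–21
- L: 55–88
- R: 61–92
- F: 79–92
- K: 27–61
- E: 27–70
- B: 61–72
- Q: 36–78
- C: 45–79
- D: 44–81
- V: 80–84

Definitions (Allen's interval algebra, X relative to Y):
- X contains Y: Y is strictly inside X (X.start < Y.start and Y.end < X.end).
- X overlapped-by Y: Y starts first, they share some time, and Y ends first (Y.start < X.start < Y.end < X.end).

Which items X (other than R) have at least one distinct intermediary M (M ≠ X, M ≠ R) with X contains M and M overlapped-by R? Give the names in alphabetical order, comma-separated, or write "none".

Target R = [61, 92].
Intermediaries M with M overlapped-by R: none.
Union: none.

none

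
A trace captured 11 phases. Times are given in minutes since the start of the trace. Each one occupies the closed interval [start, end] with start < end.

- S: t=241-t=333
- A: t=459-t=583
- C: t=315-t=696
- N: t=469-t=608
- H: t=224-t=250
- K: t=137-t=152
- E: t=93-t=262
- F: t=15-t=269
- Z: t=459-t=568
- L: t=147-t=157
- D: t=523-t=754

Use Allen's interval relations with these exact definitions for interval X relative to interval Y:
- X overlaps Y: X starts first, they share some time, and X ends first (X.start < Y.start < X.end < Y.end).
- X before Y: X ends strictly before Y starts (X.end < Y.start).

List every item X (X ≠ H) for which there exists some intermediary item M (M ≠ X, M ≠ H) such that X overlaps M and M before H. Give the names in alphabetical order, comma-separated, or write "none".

K

Target H = [t=224, t=250].
Intermediaries M with M before H: K, L.
Via K — items with X overlaps K: none.
Via L — items with X overlaps L: K.
Union: K.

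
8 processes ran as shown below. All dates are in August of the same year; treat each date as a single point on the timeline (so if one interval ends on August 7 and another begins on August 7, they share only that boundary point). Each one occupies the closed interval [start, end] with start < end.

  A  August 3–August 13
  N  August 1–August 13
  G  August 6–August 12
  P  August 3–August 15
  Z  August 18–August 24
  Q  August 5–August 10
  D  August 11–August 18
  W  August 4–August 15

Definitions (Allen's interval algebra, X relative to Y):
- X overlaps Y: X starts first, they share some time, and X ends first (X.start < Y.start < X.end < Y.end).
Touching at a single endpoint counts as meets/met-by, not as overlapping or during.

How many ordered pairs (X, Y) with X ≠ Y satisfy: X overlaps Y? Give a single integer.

Checking all 56 ordered pairs for relation 'overlaps'; matching pairs in alphabetical order:
(A, D): A overlaps D ✓
(A, W): A overlaps W ✓
(G, D): G overlaps D ✓
(N, D): N overlaps D ✓
(N, P): N overlaps P ✓
(N, W): N overlaps W ✓
(P, D): P overlaps D ✓
(Q, G): Q overlaps G ✓
(W, D): W overlaps D ✓
Count: 9.

9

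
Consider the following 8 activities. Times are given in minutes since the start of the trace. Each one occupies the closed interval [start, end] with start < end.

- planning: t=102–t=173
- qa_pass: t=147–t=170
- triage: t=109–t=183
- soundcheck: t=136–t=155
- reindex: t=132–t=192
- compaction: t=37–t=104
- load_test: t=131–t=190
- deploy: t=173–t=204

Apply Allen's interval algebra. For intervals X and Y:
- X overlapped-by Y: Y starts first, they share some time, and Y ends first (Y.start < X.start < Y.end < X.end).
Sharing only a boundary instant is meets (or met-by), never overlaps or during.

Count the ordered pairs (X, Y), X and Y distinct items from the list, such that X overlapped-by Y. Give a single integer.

Checking all 56 ordered pairs for relation 'overlapped-by'; matching pairs in alphabetical order:
(deploy, load_test): deploy overlapped-by load_test ✓
(deploy, reindex): deploy overlapped-by reindex ✓
(deploy, triage): deploy overlapped-by triage ✓
(load_test, planning): load_test overlapped-by planning ✓
(load_test, triage): load_test overlapped-by triage ✓
(planning, compaction): planning overlapped-by compaction ✓
(qa_pass, soundcheck): qa_pass overlapped-by soundcheck ✓
(reindex, load_test): reindex overlapped-by load_test ✓
(reindex, planning): reindex overlapped-by planning ✓
(reindex, triage): reindex overlapped-by triage ✓
(triage, planning): triage overlapped-by planning ✓
Count: 11.

11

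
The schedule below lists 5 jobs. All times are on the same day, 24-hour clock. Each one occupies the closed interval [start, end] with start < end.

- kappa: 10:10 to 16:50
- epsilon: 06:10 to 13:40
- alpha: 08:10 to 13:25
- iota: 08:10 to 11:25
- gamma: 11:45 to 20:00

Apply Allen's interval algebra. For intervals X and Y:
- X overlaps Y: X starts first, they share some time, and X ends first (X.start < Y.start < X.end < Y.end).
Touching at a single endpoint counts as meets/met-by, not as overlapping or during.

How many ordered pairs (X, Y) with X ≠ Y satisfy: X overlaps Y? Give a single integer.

Checking all 20 ordered pairs for relation 'overlaps'; matching pairs in alphabetical order:
(alpha, gamma): alpha overlaps gamma ✓
(alpha, kappa): alpha overlaps kappa ✓
(epsilon, gamma): epsilon overlaps gamma ✓
(epsilon, kappa): epsilon overlaps kappa ✓
(iota, kappa): iota overlaps kappa ✓
(kappa, gamma): kappa overlaps gamma ✓
Count: 6.

6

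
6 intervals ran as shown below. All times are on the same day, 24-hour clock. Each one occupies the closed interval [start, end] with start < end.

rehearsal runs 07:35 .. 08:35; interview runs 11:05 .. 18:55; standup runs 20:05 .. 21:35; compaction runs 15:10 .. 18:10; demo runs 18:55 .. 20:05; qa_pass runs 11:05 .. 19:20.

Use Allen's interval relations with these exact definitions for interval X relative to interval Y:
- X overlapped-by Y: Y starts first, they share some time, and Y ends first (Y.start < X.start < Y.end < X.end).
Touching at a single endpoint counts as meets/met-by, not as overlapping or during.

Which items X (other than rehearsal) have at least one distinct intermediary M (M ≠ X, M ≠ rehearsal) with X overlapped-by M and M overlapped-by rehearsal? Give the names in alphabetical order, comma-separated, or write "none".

Target rehearsal = [07:35, 08:35].
Intermediaries M with M overlapped-by rehearsal: none.
Union: none.

none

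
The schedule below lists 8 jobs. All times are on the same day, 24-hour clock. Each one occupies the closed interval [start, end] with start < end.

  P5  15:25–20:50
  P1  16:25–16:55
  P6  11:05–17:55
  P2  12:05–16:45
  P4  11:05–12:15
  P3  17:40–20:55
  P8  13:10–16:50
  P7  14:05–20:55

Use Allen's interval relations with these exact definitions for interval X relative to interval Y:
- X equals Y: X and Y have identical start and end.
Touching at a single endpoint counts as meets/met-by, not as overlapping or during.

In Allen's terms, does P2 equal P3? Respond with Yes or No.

No

P2 = [12:05, 16:45], P3 = [17:40, 20:55].
Actual relation of P2 to P3: before.
Asked whether 'equals' holds → No.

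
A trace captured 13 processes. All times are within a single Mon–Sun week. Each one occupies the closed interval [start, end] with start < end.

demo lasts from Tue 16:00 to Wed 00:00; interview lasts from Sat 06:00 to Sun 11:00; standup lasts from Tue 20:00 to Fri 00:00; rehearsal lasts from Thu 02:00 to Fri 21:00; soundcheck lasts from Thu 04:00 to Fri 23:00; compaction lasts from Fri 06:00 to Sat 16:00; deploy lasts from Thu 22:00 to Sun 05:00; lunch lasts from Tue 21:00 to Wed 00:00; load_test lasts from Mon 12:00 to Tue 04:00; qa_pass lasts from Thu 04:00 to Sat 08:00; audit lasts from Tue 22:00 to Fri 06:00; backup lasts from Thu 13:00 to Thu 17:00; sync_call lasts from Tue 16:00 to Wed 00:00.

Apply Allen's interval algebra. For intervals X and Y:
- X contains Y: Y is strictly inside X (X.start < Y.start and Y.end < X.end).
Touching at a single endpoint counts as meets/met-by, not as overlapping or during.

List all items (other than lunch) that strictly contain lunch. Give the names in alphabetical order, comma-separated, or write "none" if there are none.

standup

Target lunch = [Tue 21:00, Wed 00:00].
audit [Tue 22:00, Fri 06:00] → overlapped-by → no.
backup [Thu 13:00, Thu 17:00] → after → no.
compaction [Fri 06:00, Sat 16:00] → after → no.
demo [Tue 16:00, Wed 00:00] → finished-by → no.
deploy [Thu 22:00, Sun 05:00] → after → no.
interview [Sat 06:00, Sun 11:00] → after → no.
load_test [Mon 12:00, Tue 04:00] → before → no.
qa_pass [Thu 04:00, Sat 08:00] → after → no.
rehearsal [Thu 02:00, Fri 21:00] → after → no.
soundcheck [Thu 04:00, Fri 23:00] → after → no.
standup [Tue 20:00, Fri 00:00] → contains → yes.
sync_call [Tue 16:00, Wed 00:00] → finished-by → no.
Result: standup.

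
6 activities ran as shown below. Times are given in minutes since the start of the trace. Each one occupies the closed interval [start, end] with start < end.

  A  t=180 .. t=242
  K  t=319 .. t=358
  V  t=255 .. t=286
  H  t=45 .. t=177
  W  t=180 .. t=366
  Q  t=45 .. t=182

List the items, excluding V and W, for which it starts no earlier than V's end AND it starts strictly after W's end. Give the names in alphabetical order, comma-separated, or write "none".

Conditions: its start is no earlier than V's end (X.start >= t=286) AND its start is strictly after W's end (X.start > t=366).
A: start t=180 >= t=286? ✗; start t=180 > t=366? ✗ → no.
H: start t=45 >= t=286? ✗; start t=45 > t=366? ✗ → no.
K: start t=319 >= t=286? ✓; start t=319 > t=366? ✗ → no.
Q: start t=45 >= t=286? ✗; start t=45 > t=366? ✗ → no.
Result: none.

none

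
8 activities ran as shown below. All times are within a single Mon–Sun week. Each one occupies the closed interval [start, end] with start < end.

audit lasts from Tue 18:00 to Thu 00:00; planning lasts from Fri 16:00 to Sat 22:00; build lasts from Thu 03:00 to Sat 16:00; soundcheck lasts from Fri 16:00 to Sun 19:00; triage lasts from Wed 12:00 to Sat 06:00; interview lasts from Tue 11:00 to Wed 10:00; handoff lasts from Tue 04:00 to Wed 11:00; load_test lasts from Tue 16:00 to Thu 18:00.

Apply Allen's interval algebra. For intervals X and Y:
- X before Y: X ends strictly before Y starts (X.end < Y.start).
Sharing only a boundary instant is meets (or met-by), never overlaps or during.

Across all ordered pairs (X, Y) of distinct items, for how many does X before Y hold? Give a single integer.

13

Checking all 56 ordered pairs for relation 'before'; matching pairs in alphabetical order:
(audit, build): audit before build ✓
(audit, planning): audit before planning ✓
(audit, soundcheck): audit before soundcheck ✓
(handoff, build): handoff before build ✓
(handoff, planning): handoff before planning ✓
(handoff, soundcheck): handoff before soundcheck ✓
(handoff, triage): handoff before triage ✓
(interview, build): interview before build ✓
(interview, planning): interview before planning ✓
(interview, soundcheck): interview before soundcheck ✓
(interview, triage): interview before triage ✓
(load_test, planning): load_test before planning ✓
(load_test, soundcheck): load_test before soundcheck ✓
Count: 13.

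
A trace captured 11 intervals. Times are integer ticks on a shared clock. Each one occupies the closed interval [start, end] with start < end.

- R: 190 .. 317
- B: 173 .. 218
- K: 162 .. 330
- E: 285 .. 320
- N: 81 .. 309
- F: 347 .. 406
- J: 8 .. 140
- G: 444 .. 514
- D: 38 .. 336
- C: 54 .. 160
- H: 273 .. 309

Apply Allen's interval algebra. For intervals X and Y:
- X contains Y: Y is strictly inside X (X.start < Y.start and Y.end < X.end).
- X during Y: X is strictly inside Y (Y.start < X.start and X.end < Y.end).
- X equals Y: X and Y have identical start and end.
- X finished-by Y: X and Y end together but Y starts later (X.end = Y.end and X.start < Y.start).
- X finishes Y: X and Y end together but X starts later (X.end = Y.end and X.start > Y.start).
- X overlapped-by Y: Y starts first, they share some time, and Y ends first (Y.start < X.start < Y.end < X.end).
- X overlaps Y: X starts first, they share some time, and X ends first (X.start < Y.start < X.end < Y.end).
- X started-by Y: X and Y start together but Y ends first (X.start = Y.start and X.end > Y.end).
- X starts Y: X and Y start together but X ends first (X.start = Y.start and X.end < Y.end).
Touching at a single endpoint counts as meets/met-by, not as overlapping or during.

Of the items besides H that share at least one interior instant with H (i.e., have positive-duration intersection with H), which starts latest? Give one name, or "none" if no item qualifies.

Target H = [273, 309].
B [173, 218] → before → excluded.
C [54, 160] → before → excluded.
D [38, 336] → contains → candidate.
E [285, 320] → overlapped-by → candidate.
F [347, 406] → after → excluded.
G [444, 514] → after → excluded.
J [8, 140] → before → excluded.
K [162, 330] → contains → candidate.
N [81, 309] → finished-by → candidate.
R [190, 317] → contains → candidate.
Among candidates, latest start is 285 → E.

E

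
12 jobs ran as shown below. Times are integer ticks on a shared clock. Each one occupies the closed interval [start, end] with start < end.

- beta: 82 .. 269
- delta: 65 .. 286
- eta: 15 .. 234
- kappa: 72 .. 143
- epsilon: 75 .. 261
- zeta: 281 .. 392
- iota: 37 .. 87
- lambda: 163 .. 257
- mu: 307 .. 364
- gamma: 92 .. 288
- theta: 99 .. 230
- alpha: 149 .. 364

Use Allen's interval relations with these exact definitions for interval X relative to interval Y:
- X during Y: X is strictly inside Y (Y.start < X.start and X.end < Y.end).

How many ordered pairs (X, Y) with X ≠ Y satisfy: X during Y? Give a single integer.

Checking all 132 ordered pairs for relation 'during'; matching pairs in alphabetical order:
(beta, delta): beta during delta ✓
(epsilon, delta): epsilon during delta ✓
(iota, eta): iota during eta ✓
(kappa, delta): kappa during delta ✓
(kappa, eta): kappa during eta ✓
(lambda, alpha): lambda during alpha ✓
(lambda, beta): lambda during beta ✓
(lambda, delta): lambda during delta ✓
(lambda, epsilon): lambda during epsilon ✓
(lambda, gamma): lambda during gamma ✓
(mu, zeta): mu during zeta ✓
(theta, beta): theta during beta ✓
(theta, delta): theta during delta ✓
(theta, epsilon): theta during epsilon ✓
(theta, eta): theta during eta ✓
(theta, gamma): theta during gamma ✓
Count: 16.

16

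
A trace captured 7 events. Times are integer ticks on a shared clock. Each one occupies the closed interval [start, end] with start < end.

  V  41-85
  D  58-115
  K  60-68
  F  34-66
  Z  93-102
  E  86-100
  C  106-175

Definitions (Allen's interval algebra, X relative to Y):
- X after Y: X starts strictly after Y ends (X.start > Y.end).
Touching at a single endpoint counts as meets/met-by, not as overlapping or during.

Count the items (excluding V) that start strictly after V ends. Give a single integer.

3

Target V = [41, 85].
C [106, 175] → after → counts.
D [58, 115] → overlapped-by → no.
E [86, 100] → after → counts.
F [34, 66] → overlaps → no.
K [60, 68] → during → no.
Z [93, 102] → after → counts.
Total: 3.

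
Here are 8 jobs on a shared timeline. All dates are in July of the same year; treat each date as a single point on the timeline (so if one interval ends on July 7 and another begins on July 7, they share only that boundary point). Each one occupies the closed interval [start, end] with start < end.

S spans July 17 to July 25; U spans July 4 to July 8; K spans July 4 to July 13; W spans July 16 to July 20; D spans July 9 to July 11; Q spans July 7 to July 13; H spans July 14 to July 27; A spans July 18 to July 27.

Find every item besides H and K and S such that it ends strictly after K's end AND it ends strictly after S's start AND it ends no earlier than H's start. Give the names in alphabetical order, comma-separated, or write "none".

Conditions: its end is strictly after K's end (X.end > July 13) AND its end is strictly after S's start (X.end > July 17) AND its end is no earlier than H's start (X.end >= July 14).
A: end July 27 > July 13? ✓; end July 27 > July 17? ✓; end July 27 >= July 14? ✓ → yes.
D: end July 11 > July 13? ✗; end July 11 > July 17? ✗; end July 11 >= July 14? ✗ → no.
Q: end July 13 > July 13? ✗; end July 13 > July 17? ✗; end July 13 >= July 14? ✗ → no.
U: end July 8 > July 13? ✗; end July 8 > July 17? ✗; end July 8 >= July 14? ✗ → no.
W: end July 20 > July 13? ✓; end July 20 > July 17? ✓; end July 20 >= July 14? ✓ → yes.
Result: A, W.

A, W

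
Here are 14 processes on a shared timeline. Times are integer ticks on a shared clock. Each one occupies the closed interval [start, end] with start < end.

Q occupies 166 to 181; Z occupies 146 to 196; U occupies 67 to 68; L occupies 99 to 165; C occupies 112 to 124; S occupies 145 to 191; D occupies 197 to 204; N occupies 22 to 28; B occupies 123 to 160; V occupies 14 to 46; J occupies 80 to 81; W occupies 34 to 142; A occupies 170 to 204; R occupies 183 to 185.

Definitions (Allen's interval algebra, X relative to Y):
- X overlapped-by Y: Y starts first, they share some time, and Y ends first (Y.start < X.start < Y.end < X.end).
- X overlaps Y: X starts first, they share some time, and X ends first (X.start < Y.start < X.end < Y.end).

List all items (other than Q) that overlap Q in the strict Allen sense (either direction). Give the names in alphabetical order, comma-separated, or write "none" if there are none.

Target Q = [166, 181].
A [170, 204] → overlapped-by → yes.
B [123, 160] → before → no.
C [112, 124] → before → no.
D [197, 204] → after → no.
J [80, 81] → before → no.
L [99, 165] → before → no.
N [22, 28] → before → no.
R [183, 185] → after → no.
S [145, 191] → contains → no.
U [67, 68] → before → no.
V [14, 46] → before → no.
W [34, 142] → before → no.
Z [146, 196] → contains → no.
Result: A.

A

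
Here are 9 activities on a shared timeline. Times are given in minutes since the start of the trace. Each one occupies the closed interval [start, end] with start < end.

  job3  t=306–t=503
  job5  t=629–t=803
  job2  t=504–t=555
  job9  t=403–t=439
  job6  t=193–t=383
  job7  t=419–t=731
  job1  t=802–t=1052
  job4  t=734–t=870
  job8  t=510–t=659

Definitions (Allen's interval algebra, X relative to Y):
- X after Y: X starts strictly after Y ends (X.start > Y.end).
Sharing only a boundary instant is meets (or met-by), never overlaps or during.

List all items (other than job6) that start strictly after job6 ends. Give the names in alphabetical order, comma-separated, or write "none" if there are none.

job1, job2, job4, job5, job7, job8, job9

Target job6 = [t=193, t=383].
job1 [t=802, t=1052] → after → yes.
job2 [t=504, t=555] → after → yes.
job3 [t=306, t=503] → overlapped-by → no.
job4 [t=734, t=870] → after → yes.
job5 [t=629, t=803] → after → yes.
job7 [t=419, t=731] → after → yes.
job8 [t=510, t=659] → after → yes.
job9 [t=403, t=439] → after → yes.
Result: job1, job2, job4, job5, job7, job8, job9.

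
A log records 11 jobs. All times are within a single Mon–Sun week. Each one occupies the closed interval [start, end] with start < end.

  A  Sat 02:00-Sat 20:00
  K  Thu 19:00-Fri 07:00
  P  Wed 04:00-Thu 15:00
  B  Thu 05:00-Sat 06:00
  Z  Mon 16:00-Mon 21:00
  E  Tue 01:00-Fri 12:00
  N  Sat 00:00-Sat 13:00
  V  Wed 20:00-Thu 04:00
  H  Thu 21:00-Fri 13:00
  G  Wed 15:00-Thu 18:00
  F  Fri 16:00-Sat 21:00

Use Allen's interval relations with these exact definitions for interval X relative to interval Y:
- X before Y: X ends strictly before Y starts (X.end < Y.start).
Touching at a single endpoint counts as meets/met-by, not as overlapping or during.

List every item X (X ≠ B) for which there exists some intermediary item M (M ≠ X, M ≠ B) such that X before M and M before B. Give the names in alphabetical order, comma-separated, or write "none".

Target B = [Thu 05:00, Sat 06:00].
Intermediaries M with M before B: V, Z.
Via V — items with X before V: Z.
Via Z — items with X before Z: none.
Union: Z.

Z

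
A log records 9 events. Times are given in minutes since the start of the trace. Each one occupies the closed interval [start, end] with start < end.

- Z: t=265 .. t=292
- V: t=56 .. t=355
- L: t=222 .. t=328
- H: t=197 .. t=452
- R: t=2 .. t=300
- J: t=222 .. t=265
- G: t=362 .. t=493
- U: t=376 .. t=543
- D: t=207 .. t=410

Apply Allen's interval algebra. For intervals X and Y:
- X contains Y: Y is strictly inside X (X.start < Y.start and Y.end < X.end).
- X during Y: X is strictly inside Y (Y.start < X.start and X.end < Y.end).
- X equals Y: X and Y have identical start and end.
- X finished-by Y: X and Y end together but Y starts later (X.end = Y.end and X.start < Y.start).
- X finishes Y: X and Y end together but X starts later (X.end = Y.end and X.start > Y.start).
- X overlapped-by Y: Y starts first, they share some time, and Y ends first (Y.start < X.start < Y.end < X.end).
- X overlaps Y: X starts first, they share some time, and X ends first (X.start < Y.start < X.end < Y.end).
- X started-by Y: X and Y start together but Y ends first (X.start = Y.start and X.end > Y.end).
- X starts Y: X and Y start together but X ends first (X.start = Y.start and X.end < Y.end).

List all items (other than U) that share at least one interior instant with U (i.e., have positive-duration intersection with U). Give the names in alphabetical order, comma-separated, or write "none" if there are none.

Target U = [t=376, t=543].
D [t=207, t=410] → overlaps → yes.
G [t=362, t=493] → overlaps → yes.
H [t=197, t=452] → overlaps → yes.
J [t=222, t=265] → before → no.
L [t=222, t=328] → before → no.
R [t=2, t=300] → before → no.
V [t=56, t=355] → before → no.
Z [t=265, t=292] → before → no.
Result: D, G, H.

D, G, H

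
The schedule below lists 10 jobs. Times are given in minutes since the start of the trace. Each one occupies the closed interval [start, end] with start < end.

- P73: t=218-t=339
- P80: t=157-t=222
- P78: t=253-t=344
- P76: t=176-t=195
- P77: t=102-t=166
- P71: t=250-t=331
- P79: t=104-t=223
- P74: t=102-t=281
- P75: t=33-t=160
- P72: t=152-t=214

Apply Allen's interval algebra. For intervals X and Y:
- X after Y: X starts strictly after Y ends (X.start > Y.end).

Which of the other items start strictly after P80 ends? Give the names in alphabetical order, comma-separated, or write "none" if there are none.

Target P80 = [t=157, t=222].
P71 [t=250, t=331] → after → yes.
P72 [t=152, t=214] → overlaps → no.
P73 [t=218, t=339] → overlapped-by → no.
P74 [t=102, t=281] → contains → no.
P75 [t=33, t=160] → overlaps → no.
P76 [t=176, t=195] → during → no.
P77 [t=102, t=166] → overlaps → no.
P78 [t=253, t=344] → after → yes.
P79 [t=104, t=223] → contains → no.
Result: P71, P78.

P71, P78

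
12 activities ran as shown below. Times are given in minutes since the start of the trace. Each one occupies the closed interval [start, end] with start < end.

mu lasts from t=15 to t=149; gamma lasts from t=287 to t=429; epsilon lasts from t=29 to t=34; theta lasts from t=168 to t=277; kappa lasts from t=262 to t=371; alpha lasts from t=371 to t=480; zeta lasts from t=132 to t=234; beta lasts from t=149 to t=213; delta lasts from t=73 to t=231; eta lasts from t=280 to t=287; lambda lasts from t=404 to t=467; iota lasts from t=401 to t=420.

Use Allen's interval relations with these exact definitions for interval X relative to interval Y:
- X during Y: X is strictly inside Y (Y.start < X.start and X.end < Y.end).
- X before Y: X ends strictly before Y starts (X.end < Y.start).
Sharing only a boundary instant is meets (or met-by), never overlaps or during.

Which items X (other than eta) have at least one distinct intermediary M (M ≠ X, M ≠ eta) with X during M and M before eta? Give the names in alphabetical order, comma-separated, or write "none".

beta, epsilon

Target eta = [t=280, t=287].
Intermediaries M with M before eta: beta, delta, epsilon, mu, theta, zeta.
Via beta — items with X during beta: none.
Via delta — items with X during delta: beta.
Via epsilon — items with X during epsilon: none.
Via mu — items with X during mu: epsilon.
Via theta — items with X during theta: none.
Via zeta — items with X during zeta: beta.
Union: beta, epsilon.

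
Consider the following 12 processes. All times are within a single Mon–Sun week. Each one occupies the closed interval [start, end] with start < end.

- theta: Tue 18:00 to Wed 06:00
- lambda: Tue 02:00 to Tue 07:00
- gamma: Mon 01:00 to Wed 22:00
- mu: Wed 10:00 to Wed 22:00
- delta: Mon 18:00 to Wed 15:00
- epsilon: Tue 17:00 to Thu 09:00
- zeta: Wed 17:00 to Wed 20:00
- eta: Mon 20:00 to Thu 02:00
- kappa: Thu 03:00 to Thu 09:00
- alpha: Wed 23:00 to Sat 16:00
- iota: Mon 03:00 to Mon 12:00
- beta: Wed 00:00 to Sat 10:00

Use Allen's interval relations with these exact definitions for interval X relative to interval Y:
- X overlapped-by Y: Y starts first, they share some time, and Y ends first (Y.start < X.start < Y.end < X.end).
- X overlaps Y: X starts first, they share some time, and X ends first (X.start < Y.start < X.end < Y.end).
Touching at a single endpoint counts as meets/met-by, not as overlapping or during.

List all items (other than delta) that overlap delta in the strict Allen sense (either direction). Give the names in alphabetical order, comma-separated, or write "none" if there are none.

Target delta = [Mon 18:00, Wed 15:00].
alpha [Wed 23:00, Sat 16:00] → after → no.
beta [Wed 00:00, Sat 10:00] → overlapped-by → yes.
epsilon [Tue 17:00, Thu 09:00] → overlapped-by → yes.
eta [Mon 20:00, Thu 02:00] → overlapped-by → yes.
gamma [Mon 01:00, Wed 22:00] → contains → no.
iota [Mon 03:00, Mon 12:00] → before → no.
kappa [Thu 03:00, Thu 09:00] → after → no.
lambda [Tue 02:00, Tue 07:00] → during → no.
mu [Wed 10:00, Wed 22:00] → overlapped-by → yes.
theta [Tue 18:00, Wed 06:00] → during → no.
zeta [Wed 17:00, Wed 20:00] → after → no.
Result: beta, epsilon, eta, mu.

beta, epsilon, eta, mu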